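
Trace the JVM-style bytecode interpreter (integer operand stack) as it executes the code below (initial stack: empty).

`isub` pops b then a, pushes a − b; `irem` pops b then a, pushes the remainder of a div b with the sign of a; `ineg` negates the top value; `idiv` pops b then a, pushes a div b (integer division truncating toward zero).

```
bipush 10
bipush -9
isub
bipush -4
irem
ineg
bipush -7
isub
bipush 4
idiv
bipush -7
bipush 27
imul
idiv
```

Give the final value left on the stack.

bipush 10 -> 10
bipush -9 -> 10 -9
isub      -> 19
bipush -4 -> 19 -4
irem      -> 3
ineg      -> -3
bipush -7 -> -3 -7
isub      -> 4
bipush 4  -> 4 4
idiv      -> 1
bipush -7 -> 1 -7
bipush 27 -> 1 -7 27
imul      -> 1 -189
idiv      -> 0

0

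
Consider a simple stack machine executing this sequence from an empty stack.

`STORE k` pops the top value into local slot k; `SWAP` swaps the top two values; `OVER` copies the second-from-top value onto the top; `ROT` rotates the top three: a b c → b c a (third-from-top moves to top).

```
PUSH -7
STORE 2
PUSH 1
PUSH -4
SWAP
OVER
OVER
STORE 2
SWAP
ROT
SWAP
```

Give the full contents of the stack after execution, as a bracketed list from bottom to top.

[-4, -4, 1]

PUSH -7 -> [-7]
STORE 2 -> []
PUSH 1  -> [1]
PUSH -4 -> [1, -4]
SWAP    -> [-4, 1]
OVER    -> [-4, 1, -4]
OVER    -> [-4, 1, -4, 1]
STORE 2 -> [-4, 1, -4]
SWAP    -> [-4, -4, 1]
ROT     -> [-4, 1, -4]
SWAP    -> [-4, -4, 1]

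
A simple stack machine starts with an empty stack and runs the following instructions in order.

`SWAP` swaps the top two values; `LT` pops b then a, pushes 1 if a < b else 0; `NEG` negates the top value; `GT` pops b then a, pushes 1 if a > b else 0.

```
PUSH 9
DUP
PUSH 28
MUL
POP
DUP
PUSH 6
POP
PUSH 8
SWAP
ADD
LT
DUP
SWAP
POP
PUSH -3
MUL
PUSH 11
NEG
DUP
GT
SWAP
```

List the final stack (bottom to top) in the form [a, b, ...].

PUSH 9  : 9
DUP     : 9 9
PUSH 28 : 9 9 28
MUL     : 9 252
POP     : 9
DUP     : 9 9
PUSH 6  : 9 9 6
POP     : 9 9
PUSH 8  : 9 9 8
SWAP    : 9 8 9
ADD     : 9 17
LT      : 1
DUP     : 1 1
SWAP    : 1 1
POP     : 1
PUSH -3 : 1 -3
MUL     : -3
PUSH 11 : -3 11
NEG     : -3 -11
DUP     : -3 -11 -11
GT      : -3 0
SWAP    : 0 -3

[0, -3]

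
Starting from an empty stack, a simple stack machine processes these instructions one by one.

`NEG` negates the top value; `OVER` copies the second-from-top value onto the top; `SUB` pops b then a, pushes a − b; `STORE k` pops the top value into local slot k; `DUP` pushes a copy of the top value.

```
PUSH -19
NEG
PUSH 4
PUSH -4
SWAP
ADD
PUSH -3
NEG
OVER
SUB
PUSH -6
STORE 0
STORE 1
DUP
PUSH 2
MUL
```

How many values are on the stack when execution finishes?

3

PUSH -19 -> [-19]
NEG      -> [19]
PUSH 4   -> [19, 4]
PUSH -4  -> [19, 4, -4]
SWAP     -> [19, -4, 4]
ADD      -> [19, 0]
PUSH -3  -> [19, 0, -3]
NEG      -> [19, 0, 3]
OVER     -> [19, 0, 3, 0]
SUB      -> [19, 0, 3]
PUSH -6  -> [19, 0, 3, -6]
STORE 0  -> [19, 0, 3]
STORE 1  -> [19, 0]
DUP      -> [19, 0, 0]
PUSH 2   -> [19, 0, 0, 2]
MUL      -> [19, 0, 0]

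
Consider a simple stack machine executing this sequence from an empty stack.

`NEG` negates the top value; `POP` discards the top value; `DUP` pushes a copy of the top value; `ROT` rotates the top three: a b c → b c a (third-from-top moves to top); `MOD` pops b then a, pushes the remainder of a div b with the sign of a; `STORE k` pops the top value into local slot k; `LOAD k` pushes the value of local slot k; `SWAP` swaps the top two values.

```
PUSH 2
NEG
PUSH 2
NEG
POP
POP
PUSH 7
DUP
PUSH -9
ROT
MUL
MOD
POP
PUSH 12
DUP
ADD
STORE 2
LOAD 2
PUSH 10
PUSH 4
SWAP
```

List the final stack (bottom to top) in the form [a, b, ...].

[24, 4, 10]

PUSH 2  → [2]
NEG     → [-2]
PUSH 2  → [-2, 2]
NEG     → [-2, -2]
POP     → [-2]
POP     → []
PUSH 7  → [7]
DUP     → [7, 7]
PUSH -9 → [7, 7, -9]
ROT     → [7, -9, 7]
MUL     → [7, -63]
MOD     → [7]
POP     → []
PUSH 12 → [12]
DUP     → [12, 12]
ADD     → [24]
STORE 2 → []
LOAD 2  → [24]
PUSH 10 → [24, 10]
PUSH 4  → [24, 10, 4]
SWAP    → [24, 4, 10]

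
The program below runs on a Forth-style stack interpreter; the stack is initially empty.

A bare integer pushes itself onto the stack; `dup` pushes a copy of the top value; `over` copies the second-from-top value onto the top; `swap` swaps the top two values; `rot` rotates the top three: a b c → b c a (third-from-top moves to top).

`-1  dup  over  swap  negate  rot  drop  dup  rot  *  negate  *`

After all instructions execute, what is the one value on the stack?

-1     → -1
dup    → -1 -1
over   → -1 -1 -1
swap   → -1 -1 -1
negate → -1 -1 1
rot    → -1 1 -1
drop   → -1 1
dup    → -1 1 1
rot    → 1 1 -1
*      → 1 -1
negate → 1 1
*      → 1

1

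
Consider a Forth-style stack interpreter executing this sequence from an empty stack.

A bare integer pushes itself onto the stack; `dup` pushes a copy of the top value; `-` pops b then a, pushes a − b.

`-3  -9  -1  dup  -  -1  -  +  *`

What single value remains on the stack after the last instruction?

-3  : -3
-9  : -3 -9
-1  : -3 -9 -1
dup : -3 -9 -1 -1
-   : -3 -9 0
-1  : -3 -9 0 -1
-   : -3 -9 1
+   : -3 -8
*   : 24

24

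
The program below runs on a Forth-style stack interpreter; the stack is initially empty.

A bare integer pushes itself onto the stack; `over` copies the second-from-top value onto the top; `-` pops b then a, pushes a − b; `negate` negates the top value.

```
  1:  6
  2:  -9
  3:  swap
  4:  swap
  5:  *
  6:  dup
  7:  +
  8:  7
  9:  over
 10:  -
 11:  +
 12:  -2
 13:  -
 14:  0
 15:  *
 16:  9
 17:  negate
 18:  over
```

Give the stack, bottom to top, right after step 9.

6     [6]
-9    [6, -9]
swap  [-9, 6]
swap  [6, -9]
*     [-54]
dup   [-54, -54]
+     [-108]
7     [-108, 7]
over  [-108, 7, -108]

[-108, 7, -108]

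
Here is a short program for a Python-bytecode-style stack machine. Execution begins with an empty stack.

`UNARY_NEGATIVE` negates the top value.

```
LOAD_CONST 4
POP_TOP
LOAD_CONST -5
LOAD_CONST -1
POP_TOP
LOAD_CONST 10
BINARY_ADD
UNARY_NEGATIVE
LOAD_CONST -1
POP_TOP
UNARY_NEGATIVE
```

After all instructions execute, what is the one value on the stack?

5

LOAD_CONST 4   → 4
POP_TOP        → (empty)
LOAD_CONST -5  → -5
LOAD_CONST -1  → -5 -1
POP_TOP        → -5
LOAD_CONST 10  → -5 10
BINARY_ADD     → 5
UNARY_NEGATIVE → -5
LOAD_CONST -1  → -5 -1
POP_TOP        → -5
UNARY_NEGATIVE → 5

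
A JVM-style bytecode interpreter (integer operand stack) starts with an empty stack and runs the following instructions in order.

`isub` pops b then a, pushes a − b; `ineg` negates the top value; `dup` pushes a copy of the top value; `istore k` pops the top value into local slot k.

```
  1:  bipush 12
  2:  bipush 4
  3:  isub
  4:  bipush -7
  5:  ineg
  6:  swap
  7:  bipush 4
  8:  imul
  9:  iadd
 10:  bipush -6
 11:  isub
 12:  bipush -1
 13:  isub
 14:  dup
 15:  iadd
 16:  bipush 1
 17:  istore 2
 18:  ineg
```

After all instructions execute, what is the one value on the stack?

bipush 12 → [12]
bipush 4  → [12, 4]
isub      → [8]
bipush -7 → [8, -7]
ineg      → [8, 7]
swap      → [7, 8]
bipush 4  → [7, 8, 4]
imul      → [7, 32]
iadd      → [39]
bipush -6 → [39, -6]
isub      → [45]
bipush -1 → [45, -1]
isub      → [46]
dup       → [46, 46]
iadd      → [92]
bipush 1  → [92, 1]
istore 2  → [92]
ineg      → [-92]

-92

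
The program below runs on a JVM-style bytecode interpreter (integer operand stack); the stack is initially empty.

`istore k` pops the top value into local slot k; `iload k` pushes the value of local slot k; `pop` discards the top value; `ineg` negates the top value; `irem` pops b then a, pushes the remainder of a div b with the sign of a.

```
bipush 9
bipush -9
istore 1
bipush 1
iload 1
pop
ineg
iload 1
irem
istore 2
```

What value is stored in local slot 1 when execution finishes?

-9

bipush 9  -> [9]
bipush -9 -> [9, -9]
istore 1  -> [9]
bipush 1  -> [9, 1]
iload 1   -> [9, 1, -9]
pop       -> [9, 1]
ineg      -> [9, -1]
iload 1   -> [9, -1, -9]
irem      -> [9, -1]
istore 2  -> [9]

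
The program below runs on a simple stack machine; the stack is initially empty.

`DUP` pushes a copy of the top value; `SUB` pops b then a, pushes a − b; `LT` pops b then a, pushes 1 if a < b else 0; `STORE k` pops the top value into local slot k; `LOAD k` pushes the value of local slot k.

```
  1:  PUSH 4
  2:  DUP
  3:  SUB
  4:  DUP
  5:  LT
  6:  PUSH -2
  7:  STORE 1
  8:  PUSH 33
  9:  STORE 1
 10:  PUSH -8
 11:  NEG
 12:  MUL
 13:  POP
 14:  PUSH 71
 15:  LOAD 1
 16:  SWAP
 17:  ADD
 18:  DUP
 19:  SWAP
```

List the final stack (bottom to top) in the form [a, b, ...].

[104, 104]

PUSH 4  -> [4]
DUP     -> [4, 4]
SUB     -> [0]
DUP     -> [0, 0]
LT      -> [0]
PUSH -2 -> [0, -2]
STORE 1 -> [0]
PUSH 33 -> [0, 33]
STORE 1 -> [0]
PUSH -8 -> [0, -8]
NEG     -> [0, 8]
MUL     -> [0]
POP     -> []
PUSH 71 -> [71]
LOAD 1  -> [71, 33]
SWAP    -> [33, 71]
ADD     -> [104]
DUP     -> [104, 104]
SWAP    -> [104, 104]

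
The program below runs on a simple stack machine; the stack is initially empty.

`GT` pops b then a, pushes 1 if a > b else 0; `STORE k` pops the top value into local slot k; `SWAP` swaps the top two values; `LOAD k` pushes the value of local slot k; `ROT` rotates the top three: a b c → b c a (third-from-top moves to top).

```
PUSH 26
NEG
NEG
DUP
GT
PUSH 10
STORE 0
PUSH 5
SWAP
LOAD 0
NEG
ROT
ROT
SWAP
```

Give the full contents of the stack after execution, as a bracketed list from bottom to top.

[-10, 0, 5]

PUSH 26 : 26
NEG     : -26
NEG     : 26
DUP     : 26 26
GT      : 0
PUSH 10 : 0 10
STORE 0 : 0
PUSH 5  : 0 5
SWAP    : 5 0
LOAD 0  : 5 0 10
NEG     : 5 0 -10
ROT     : 0 -10 5
ROT     : -10 5 0
SWAP    : -10 0 5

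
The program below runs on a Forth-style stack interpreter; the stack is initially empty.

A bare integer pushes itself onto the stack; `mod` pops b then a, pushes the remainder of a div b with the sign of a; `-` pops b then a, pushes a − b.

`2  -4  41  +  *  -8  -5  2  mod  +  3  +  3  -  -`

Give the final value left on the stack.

83

2    [2]
-4   [2, -4]
41   [2, -4, 41]
+    [2, 37]
*    [74]
-8   [74, -8]
-5   [74, -8, -5]
2    [74, -8, -5, 2]
mod  [74, -8, -1]
+    [74, -9]
3    [74, -9, 3]
+    [74, -6]
3    [74, -6, 3]
-    [74, -9]
-    [83]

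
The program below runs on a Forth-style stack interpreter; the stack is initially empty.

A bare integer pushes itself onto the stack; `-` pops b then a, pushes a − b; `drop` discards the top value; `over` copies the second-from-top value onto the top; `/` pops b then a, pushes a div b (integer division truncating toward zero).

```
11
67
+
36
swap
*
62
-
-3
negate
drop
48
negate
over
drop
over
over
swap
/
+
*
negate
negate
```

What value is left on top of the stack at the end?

-131808

11     → 11
67     → 11 67
+      → 78
36     → 78 36
swap   → 36 78
*      → 2808
62     → 2808 62
-      → 2746
-3     → 2746 -3
negate → 2746 3
drop   → 2746
48     → 2746 48
negate → 2746 -48
over   → 2746 -48 2746
drop   → 2746 -48
over   → 2746 -48 2746
over   → 2746 -48 2746 -48
swap   → 2746 -48 -48 2746
/      → 2746 -48 0
+      → 2746 -48
*      → -131808
negate → 131808
negate → -131808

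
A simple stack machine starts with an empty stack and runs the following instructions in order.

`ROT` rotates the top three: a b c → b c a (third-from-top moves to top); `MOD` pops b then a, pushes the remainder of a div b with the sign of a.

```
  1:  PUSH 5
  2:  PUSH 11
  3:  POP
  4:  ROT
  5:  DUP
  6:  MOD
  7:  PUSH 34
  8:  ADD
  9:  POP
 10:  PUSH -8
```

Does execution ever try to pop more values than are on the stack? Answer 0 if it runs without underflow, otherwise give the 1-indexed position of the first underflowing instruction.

4

PUSH 5  : 5
PUSH 11 : 5 11
POP     : 5
ROT  — needs 3 operands, stack has 1 → underflow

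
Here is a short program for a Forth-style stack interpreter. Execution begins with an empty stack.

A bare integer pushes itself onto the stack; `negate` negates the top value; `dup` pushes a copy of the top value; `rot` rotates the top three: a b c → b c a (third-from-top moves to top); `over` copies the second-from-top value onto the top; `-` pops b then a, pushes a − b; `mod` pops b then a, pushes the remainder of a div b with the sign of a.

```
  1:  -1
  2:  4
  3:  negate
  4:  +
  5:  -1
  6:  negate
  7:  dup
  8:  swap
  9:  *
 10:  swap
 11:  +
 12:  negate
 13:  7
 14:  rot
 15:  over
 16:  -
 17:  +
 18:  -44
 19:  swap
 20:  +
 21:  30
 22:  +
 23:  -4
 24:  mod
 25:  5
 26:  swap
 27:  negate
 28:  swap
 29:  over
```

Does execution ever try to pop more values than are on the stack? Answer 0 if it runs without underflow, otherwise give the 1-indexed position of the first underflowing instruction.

14

-1     : -1
4      : -1 4
negate : -1 -4
+      : -5
-1     : -5 -1
negate : -5 1
dup    : -5 1 1
swap   : -5 1 1
*      : -5 1
swap   : 1 -5
+      : -4
negate : 4
7      : 4 7
rot  — needs 3 operands, stack has 2 → underflow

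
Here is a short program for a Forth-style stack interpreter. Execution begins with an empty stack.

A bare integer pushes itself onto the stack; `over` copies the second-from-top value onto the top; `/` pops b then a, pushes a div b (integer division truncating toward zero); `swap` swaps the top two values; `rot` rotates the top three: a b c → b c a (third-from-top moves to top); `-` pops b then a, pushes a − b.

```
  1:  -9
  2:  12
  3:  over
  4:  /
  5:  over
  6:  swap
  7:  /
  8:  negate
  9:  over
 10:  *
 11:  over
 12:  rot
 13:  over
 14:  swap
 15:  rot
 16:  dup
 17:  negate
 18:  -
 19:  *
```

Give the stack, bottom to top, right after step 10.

-9     → -9
12     → -9 12
over   → -9 12 -9
/      → -9 -1
over   → -9 -1 -9
swap   → -9 -9 -1
/      → -9 9
negate → -9 -9
over   → -9 -9 -9
*      → -9 81

[-9, 81]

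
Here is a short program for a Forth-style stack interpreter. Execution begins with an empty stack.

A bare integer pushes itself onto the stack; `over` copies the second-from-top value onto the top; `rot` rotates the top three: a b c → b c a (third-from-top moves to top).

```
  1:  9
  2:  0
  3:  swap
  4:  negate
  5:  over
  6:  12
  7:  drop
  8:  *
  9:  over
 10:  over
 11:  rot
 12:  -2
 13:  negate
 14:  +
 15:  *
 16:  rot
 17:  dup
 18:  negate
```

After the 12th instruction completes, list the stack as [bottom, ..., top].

9      → 9
0      → 9 0
swap   → 0 9
negate → 0 -9
over   → 0 -9 0
12     → 0 -9 0 12
drop   → 0 -9 0
*      → 0 0
over   → 0 0 0
over   → 0 0 0 0
rot    → 0 0 0 0
-2     → 0 0 0 0 -2

[0, 0, 0, 0, -2]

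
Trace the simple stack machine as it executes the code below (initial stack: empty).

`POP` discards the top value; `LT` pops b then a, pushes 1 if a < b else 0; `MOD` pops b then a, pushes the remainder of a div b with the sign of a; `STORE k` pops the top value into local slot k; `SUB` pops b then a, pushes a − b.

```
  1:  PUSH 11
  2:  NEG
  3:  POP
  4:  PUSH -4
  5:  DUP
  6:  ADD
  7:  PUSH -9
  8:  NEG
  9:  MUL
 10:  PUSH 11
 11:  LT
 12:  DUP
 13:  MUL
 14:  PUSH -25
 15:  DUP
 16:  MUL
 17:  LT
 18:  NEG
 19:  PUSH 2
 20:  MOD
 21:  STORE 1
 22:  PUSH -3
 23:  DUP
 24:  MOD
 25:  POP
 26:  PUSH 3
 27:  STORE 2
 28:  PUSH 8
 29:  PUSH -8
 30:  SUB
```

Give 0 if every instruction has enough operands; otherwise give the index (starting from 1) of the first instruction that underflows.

0

PUSH 11  : [11]
NEG      : [-11]
POP      : []
PUSH -4  : [-4]
DUP      : [-4, -4]
ADD      : [-8]
PUSH -9  : [-8, -9]
NEG      : [-8, 9]
MUL      : [-72]
PUSH 11  : [-72, 11]
LT       : [1]
DUP      : [1, 1]
MUL      : [1]
PUSH -25 : [1, -25]
DUP      : [1, -25, -25]
MUL      : [1, 625]
LT       : [1]
NEG      : [-1]
PUSH 2   : [-1, 2]
MOD      : [-1]
STORE 1  : []
PUSH -3  : [-3]
DUP      : [-3, -3]
MOD      : [0]
POP      : []
PUSH 3   : [3]
STORE 2  : []
PUSH 8   : [8]
PUSH -8  : [8, -8]
SUB      : [16]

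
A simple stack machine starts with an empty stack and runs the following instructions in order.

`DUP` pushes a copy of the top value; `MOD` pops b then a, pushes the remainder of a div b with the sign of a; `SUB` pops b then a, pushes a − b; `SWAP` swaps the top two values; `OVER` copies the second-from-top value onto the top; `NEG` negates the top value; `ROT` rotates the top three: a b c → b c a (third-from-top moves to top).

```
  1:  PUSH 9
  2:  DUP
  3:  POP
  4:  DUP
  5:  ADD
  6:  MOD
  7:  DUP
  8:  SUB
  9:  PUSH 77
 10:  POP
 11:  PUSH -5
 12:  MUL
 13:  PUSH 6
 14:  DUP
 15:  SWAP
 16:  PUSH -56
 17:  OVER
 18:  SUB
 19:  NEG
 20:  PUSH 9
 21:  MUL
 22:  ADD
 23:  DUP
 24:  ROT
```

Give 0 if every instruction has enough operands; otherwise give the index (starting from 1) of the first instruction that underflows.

6

PUSH 9 → [9]
DUP    → [9, 9]
POP    → [9]
DUP    → [9, 9]
ADD    → [18]
MOD  — needs 2 operands, stack has 1 → underflow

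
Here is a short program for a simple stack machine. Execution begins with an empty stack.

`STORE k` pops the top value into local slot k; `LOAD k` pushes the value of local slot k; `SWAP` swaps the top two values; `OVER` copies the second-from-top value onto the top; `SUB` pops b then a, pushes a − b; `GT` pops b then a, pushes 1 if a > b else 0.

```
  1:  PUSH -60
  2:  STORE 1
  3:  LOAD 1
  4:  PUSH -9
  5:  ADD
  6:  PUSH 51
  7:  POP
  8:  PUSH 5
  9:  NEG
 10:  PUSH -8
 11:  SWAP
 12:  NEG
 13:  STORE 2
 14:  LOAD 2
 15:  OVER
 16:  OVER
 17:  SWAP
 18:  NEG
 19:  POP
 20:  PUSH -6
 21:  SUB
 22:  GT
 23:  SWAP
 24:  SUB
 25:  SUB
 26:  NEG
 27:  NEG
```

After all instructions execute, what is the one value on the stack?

-77

PUSH -60 -> -60
STORE 1  -> (empty)
LOAD 1   -> -60
PUSH -9  -> -60 -9
ADD      -> -69
PUSH 51  -> -69 51
POP      -> -69
PUSH 5   -> -69 5
NEG      -> -69 -5
PUSH -8  -> -69 -5 -8
SWAP     -> -69 -8 -5
NEG      -> -69 -8 5
STORE 2  -> -69 -8
LOAD 2   -> -69 -8 5
OVER     -> -69 -8 5 -8
OVER     -> -69 -8 5 -8 5
SWAP     -> -69 -8 5 5 -8
NEG      -> -69 -8 5 5 8
POP      -> -69 -8 5 5
PUSH -6  -> -69 -8 5 5 -6
SUB      -> -69 -8 5 11
GT       -> -69 -8 0
SWAP     -> -69 0 -8
SUB      -> -69 8
SUB      -> -77
NEG      -> 77
NEG      -> -77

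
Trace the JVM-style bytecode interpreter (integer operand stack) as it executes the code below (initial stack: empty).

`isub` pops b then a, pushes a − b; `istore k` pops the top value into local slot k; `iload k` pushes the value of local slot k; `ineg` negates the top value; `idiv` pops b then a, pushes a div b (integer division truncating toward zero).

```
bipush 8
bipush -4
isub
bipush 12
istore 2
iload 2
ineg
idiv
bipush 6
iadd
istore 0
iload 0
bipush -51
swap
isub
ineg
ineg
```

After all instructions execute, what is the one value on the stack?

-56

bipush 8    [8]
bipush -4   [8, -4]
isub        [12]
bipush 12   [12, 12]
istore 2    [12]
iload 2     [12, 12]
ineg        [12, -12]
idiv        [-1]
bipush 6    [-1, 6]
iadd        [5]
istore 0    []
iload 0     [5]
bipush -51  [5, -51]
swap        [-51, 5]
isub        [-56]
ineg        [56]
ineg        [-56]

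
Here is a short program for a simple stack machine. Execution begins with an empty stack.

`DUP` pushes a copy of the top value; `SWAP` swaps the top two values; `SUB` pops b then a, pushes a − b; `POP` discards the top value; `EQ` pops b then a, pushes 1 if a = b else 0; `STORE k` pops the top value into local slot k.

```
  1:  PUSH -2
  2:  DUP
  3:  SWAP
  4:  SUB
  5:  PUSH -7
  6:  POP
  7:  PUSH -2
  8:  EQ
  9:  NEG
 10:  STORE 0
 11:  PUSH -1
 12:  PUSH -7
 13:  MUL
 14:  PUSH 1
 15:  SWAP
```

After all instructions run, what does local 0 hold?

PUSH -2 → -2
DUP     → -2 -2
SWAP    → -2 -2
SUB     → 0
PUSH -7 → 0 -7
POP     → 0
PUSH -2 → 0 -2
EQ      → 0
NEG     → 0
STORE 0 → (empty)
PUSH -1 → -1
PUSH -7 → -1 -7
MUL     → 7
PUSH 1  → 7 1
SWAP    → 1 7

0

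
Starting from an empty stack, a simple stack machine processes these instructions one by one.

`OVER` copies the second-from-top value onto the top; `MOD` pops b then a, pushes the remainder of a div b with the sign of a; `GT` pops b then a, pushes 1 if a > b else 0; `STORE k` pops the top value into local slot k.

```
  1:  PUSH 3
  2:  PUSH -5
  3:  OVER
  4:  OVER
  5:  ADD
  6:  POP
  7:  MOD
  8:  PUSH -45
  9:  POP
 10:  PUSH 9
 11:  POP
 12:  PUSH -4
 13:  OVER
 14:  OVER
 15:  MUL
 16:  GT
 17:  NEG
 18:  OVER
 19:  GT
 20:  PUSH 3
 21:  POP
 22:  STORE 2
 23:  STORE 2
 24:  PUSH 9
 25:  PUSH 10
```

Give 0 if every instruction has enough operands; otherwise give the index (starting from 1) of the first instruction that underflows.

0

PUSH 3   : [3]
PUSH -5  : [3, -5]
OVER     : [3, -5, 3]
OVER     : [3, -5, 3, -5]
ADD      : [3, -5, -2]
POP      : [3, -5]
MOD      : [3]
PUSH -45 : [3, -45]
POP      : [3]
PUSH 9   : [3, 9]
POP      : [3]
PUSH -4  : [3, -4]
OVER     : [3, -4, 3]
OVER     : [3, -4, 3, -4]
MUL      : [3, -4, -12]
GT       : [3, 1]
NEG      : [3, -1]
OVER     : [3, -1, 3]
GT       : [3, 0]
PUSH 3   : [3, 0, 3]
POP      : [3, 0]
STORE 2  : [3]
STORE 2  : []
PUSH 9   : [9]
PUSH 10  : [9, 10]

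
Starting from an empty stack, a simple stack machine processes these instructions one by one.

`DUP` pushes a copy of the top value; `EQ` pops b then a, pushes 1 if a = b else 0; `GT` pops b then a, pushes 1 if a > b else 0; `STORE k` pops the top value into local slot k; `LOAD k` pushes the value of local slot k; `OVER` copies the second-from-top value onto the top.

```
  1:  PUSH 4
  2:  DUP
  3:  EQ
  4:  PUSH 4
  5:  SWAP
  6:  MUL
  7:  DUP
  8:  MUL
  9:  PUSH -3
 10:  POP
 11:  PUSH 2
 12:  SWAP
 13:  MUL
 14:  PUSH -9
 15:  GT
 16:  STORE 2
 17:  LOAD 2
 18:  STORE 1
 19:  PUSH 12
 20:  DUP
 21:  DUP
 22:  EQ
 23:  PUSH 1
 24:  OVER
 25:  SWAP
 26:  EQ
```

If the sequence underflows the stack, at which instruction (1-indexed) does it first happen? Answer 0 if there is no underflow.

0

PUSH 4  → [4]
DUP     → [4, 4]
EQ      → [1]
PUSH 4  → [1, 4]
SWAP    → [4, 1]
MUL     → [4]
DUP     → [4, 4]
MUL     → [16]
PUSH -3 → [16, -3]
POP     → [16]
PUSH 2  → [16, 2]
SWAP    → [2, 16]
MUL     → [32]
PUSH -9 → [32, -9]
GT      → [1]
STORE 2 → []
LOAD 2  → [1]
STORE 1 → []
PUSH 12 → [12]
DUP     → [12, 12]
DUP     → [12, 12, 12]
EQ      → [12, 1]
PUSH 1  → [12, 1, 1]
OVER    → [12, 1, 1, 1]
SWAP    → [12, 1, 1, 1]
EQ      → [12, 1, 1]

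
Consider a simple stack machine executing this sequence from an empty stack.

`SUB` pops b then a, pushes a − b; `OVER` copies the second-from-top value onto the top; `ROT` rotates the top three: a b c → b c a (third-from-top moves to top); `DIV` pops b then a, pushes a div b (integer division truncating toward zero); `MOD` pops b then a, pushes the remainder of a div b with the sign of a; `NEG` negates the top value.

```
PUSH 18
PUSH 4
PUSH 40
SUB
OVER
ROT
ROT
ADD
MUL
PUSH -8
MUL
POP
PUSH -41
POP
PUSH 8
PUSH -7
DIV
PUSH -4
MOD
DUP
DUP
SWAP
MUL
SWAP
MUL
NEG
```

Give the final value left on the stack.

PUSH 18  : 18
PUSH 4   : 18 4
PUSH 40  : 18 4 40
SUB      : 18 -36
OVER     : 18 -36 18
ROT      : -36 18 18
ROT      : 18 18 -36
ADD      : 18 -18
MUL      : -324
PUSH -8  : -324 -8
MUL      : 2592
POP      : (empty)
PUSH -41 : -41
POP      : (empty)
PUSH 8   : 8
PUSH -7  : 8 -7
DIV      : -1
PUSH -4  : -1 -4
MOD      : -1
DUP      : -1 -1
DUP      : -1 -1 -1
SWAP     : -1 -1 -1
MUL      : -1 1
SWAP     : 1 -1
MUL      : -1
NEG      : 1

1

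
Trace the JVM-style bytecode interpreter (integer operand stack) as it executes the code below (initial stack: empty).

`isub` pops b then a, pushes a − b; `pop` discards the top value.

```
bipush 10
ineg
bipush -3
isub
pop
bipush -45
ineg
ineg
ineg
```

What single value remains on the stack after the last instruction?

45

bipush 10  -> 10
ineg       -> -10
bipush -3  -> -10 -3
isub       -> -7
pop        -> (empty)
bipush -45 -> -45
ineg       -> 45
ineg       -> -45
ineg       -> 45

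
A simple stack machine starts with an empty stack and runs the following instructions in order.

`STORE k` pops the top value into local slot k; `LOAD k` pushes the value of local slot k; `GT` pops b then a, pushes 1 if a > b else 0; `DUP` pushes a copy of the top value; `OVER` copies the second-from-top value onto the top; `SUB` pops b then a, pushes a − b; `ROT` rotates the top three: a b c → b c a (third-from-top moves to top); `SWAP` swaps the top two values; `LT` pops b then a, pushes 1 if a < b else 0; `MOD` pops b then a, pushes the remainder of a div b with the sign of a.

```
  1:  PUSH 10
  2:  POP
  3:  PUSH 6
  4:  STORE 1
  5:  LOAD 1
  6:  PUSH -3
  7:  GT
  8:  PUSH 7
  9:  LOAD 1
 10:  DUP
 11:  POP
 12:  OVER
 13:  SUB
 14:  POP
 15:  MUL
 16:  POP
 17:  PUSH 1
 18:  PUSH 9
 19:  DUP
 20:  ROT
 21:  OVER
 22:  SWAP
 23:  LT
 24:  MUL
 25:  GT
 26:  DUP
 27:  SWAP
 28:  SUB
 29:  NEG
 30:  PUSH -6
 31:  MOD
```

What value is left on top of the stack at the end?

0

PUSH 10 → 10
POP     → (empty)
PUSH 6  → 6
STORE 1 → (empty)
LOAD 1  → 6
PUSH -3 → 6 -3
GT      → 1
PUSH 7  → 1 7
LOAD 1  → 1 7 6
DUP     → 1 7 6 6
POP     → 1 7 6
OVER    → 1 7 6 7
SUB     → 1 7 -1
POP     → 1 7
MUL     → 7
POP     → (empty)
PUSH 1  → 1
PUSH 9  → 1 9
DUP     → 1 9 9
ROT     → 9 9 1
OVER    → 9 9 1 9
SWAP    → 9 9 9 1
LT      → 9 9 0
MUL     → 9 0
GT      → 1
DUP     → 1 1
SWAP    → 1 1
SUB     → 0
NEG     → 0
PUSH -6 → 0 -6
MOD     → 0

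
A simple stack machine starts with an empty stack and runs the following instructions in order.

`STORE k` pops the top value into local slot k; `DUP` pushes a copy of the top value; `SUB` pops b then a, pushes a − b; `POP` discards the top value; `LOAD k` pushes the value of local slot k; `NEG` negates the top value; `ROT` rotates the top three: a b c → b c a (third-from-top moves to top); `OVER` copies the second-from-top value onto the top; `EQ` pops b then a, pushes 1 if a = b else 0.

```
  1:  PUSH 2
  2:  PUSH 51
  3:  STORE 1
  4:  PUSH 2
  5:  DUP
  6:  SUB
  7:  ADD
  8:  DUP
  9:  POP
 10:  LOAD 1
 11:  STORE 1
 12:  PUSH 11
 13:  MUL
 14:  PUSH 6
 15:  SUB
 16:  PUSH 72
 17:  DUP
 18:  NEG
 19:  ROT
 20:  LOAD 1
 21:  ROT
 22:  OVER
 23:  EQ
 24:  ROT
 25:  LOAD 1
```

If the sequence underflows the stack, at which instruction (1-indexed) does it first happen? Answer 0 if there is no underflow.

0

PUSH 2  → [2]
PUSH 51 → [2, 51]
STORE 1 → [2]
PUSH 2  → [2, 2]
DUP     → [2, 2, 2]
SUB     → [2, 0]
ADD     → [2]
DUP     → [2, 2]
POP     → [2]
LOAD 1  → [2, 51]
STORE 1 → [2]
PUSH 11 → [2, 11]
MUL     → [22]
PUSH 6  → [22, 6]
SUB     → [16]
PUSH 72 → [16, 72]
DUP     → [16, 72, 72]
NEG     → [16, 72, -72]
ROT     → [72, -72, 16]
LOAD 1  → [72, -72, 16, 51]
ROT     → [72, 16, 51, -72]
OVER    → [72, 16, 51, -72, 51]
EQ      → [72, 16, 51, 0]
ROT     → [72, 51, 0, 16]
LOAD 1  → [72, 51, 0, 16, 51]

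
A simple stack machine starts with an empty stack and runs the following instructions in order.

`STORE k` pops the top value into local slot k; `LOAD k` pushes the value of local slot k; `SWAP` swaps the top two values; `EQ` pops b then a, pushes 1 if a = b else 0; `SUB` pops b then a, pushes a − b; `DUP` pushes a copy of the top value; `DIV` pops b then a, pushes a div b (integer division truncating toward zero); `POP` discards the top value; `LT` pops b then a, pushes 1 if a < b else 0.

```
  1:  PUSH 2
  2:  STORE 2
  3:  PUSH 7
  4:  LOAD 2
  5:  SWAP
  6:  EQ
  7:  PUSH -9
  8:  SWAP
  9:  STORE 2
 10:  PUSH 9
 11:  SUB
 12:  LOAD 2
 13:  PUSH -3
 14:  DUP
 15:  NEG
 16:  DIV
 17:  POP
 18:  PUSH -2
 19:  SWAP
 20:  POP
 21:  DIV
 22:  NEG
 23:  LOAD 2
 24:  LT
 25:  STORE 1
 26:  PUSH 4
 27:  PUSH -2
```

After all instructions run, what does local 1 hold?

PUSH 2  : 2
STORE 2 : (empty)
PUSH 7  : 7
LOAD 2  : 7 2
SWAP    : 2 7
EQ      : 0
PUSH -9 : 0 -9
SWAP    : -9 0
STORE 2 : -9
PUSH 9  : -9 9
SUB     : -18
LOAD 2  : -18 0
PUSH -3 : -18 0 -3
DUP     : -18 0 -3 -3
NEG     : -18 0 -3 3
DIV     : -18 0 -1
POP     : -18 0
PUSH -2 : -18 0 -2
SWAP    : -18 -2 0
POP     : -18 -2
DIV     : 9
NEG     : -9
LOAD 2  : -9 0
LT      : 1
STORE 1 : (empty)
PUSH 4  : 4
PUSH -2 : 4 -2

1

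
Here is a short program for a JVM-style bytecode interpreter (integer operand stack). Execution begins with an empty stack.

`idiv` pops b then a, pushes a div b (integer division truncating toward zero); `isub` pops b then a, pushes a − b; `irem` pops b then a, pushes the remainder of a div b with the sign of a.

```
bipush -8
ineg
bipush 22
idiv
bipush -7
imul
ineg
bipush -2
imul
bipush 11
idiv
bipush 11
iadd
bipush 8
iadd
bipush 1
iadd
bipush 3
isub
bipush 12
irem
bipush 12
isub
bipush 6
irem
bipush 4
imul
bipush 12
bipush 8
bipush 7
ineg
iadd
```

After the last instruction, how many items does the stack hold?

bipush -8 : [-8]
ineg      : [8]
bipush 22 : [8, 22]
idiv      : [0]
bipush -7 : [0, -7]
imul      : [0]
ineg      : [0]
bipush -2 : [0, -2]
imul      : [0]
bipush 11 : [0, 11]
idiv      : [0]
bipush 11 : [0, 11]
iadd      : [11]
bipush 8  : [11, 8]
iadd      : [19]
bipush 1  : [19, 1]
iadd      : [20]
bipush 3  : [20, 3]
isub      : [17]
bipush 12 : [17, 12]
irem      : [5]
bipush 12 : [5, 12]
isub      : [-7]
bipush 6  : [-7, 6]
irem      : [-1]
bipush 4  : [-1, 4]
imul      : [-4]
bipush 12 : [-4, 12]
bipush 8  : [-4, 12, 8]
bipush 7  : [-4, 12, 8, 7]
ineg      : [-4, 12, 8, -7]
iadd      : [-4, 12, 1]

3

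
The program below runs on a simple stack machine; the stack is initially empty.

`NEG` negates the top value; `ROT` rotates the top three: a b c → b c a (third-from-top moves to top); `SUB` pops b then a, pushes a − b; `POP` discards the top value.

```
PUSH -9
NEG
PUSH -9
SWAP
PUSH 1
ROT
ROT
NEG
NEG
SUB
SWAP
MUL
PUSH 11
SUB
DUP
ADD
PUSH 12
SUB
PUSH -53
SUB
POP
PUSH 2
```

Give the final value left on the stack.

2

PUSH -9  -> -9
NEG      -> 9
PUSH -9  -> 9 -9
SWAP     -> -9 9
PUSH 1   -> -9 9 1
ROT      -> 9 1 -9
ROT      -> 1 -9 9
NEG      -> 1 -9 -9
NEG      -> 1 -9 9
SUB      -> 1 -18
SWAP     -> -18 1
MUL      -> -18
PUSH 11  -> -18 11
SUB      -> -29
DUP      -> -29 -29
ADD      -> -58
PUSH 12  -> -58 12
SUB      -> -70
PUSH -53 -> -70 -53
SUB      -> -17
POP      -> (empty)
PUSH 2   -> 2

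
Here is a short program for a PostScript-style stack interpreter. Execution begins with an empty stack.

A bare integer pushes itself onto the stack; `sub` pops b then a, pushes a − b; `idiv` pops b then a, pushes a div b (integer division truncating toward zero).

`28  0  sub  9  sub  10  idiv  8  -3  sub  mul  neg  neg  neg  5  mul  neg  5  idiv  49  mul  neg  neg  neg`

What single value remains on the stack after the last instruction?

28    [28]
0     [28, 0]
sub   [28]
9     [28, 9]
sub   [19]
10    [19, 10]
idiv  [1]
8     [1, 8]
-3    [1, 8, -3]
sub   [1, 11]
mul   [11]
neg   [-11]
neg   [11]
neg   [-11]
5     [-11, 5]
mul   [-55]
neg   [55]
5     [55, 5]
idiv  [11]
49    [11, 49]
mul   [539]
neg   [-539]
neg   [539]
neg   [-539]

-539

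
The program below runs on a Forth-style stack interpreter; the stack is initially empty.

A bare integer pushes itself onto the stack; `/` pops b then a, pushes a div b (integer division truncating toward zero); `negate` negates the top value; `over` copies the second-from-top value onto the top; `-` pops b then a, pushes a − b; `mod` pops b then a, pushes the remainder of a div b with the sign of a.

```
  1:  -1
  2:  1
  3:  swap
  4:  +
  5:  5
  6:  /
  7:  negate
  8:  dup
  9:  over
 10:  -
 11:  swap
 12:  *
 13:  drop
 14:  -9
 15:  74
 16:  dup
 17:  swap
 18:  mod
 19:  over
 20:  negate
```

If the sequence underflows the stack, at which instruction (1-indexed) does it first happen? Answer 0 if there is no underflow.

0

-1      -1
1       -1 1
swap    1 -1
+       0
5       0 5
/       0
negate  0
dup     0 0
over    0 0 0
-       0 0
swap    0 0
*       0
drop    (empty)
-9      -9
74      -9 74
dup     -9 74 74
swap    -9 74 74
mod     -9 0
over    -9 0 -9
negate  -9 0 9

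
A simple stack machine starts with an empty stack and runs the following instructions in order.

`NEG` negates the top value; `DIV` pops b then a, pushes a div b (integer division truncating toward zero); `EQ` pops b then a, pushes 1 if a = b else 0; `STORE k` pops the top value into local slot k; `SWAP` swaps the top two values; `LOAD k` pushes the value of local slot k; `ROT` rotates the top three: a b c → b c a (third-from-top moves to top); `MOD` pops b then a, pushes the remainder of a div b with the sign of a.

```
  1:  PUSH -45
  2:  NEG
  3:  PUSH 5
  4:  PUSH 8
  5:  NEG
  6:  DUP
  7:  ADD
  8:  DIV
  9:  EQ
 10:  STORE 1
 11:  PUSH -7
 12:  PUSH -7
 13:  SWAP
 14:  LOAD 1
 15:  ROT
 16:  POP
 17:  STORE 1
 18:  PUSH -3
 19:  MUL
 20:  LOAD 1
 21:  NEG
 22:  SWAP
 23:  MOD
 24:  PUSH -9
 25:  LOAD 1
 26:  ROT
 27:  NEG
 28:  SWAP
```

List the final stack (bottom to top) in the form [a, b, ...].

PUSH -45 : -45
NEG      : 45
PUSH 5   : 45 5
PUSH 8   : 45 5 8
NEG      : 45 5 -8
DUP      : 45 5 -8 -8
ADD      : 45 5 -16
DIV      : 45 0
EQ       : 0
STORE 1  : (empty)
PUSH -7  : -7
PUSH -7  : -7 -7
SWAP     : -7 -7
LOAD 1   : -7 -7 0
ROT      : -7 0 -7
POP      : -7 0
STORE 1  : -7
PUSH -3  : -7 -3
MUL      : 21
LOAD 1   : 21 0
NEG      : 21 0
SWAP     : 0 21
MOD      : 0
PUSH -9  : 0 -9
LOAD 1   : 0 -9 0
ROT      : -9 0 0
NEG      : -9 0 0
SWAP     : -9 0 0

[-9, 0, 0]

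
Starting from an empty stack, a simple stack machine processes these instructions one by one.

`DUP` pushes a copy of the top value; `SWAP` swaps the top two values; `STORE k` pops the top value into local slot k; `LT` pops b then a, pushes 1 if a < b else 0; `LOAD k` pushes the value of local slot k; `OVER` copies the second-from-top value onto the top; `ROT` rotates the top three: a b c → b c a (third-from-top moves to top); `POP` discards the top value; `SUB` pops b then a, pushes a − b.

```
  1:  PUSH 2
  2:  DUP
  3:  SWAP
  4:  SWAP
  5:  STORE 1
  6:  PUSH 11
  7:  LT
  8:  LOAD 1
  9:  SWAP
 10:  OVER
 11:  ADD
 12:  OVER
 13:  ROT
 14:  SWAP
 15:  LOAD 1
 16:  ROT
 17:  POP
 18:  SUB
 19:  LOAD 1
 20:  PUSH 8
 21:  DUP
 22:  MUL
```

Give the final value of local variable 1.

2

PUSH 2   2
DUP      2 2
SWAP     2 2
SWAP     2 2
STORE 1  2
PUSH 11  2 11
LT       1
LOAD 1   1 2
SWAP     2 1
OVER     2 1 2
ADD      2 3
OVER     2 3 2
ROT      3 2 2
SWAP     3 2 2
LOAD 1   3 2 2 2
ROT      3 2 2 2
POP      3 2 2
SUB      3 0
LOAD 1   3 0 2
PUSH 8   3 0 2 8
DUP      3 0 2 8 8
MUL      3 0 2 64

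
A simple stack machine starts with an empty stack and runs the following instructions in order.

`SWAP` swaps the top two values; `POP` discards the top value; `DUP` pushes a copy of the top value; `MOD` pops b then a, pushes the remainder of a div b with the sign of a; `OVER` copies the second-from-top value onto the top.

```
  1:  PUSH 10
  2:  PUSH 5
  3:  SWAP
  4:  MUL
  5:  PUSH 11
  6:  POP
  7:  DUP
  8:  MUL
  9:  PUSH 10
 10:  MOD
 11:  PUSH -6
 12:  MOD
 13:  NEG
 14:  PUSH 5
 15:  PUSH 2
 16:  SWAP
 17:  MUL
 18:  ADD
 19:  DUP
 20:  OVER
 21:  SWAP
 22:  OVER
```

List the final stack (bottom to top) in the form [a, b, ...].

[10, 10, 10, 10]

PUSH 10 -> [10]
PUSH 5  -> [10, 5]
SWAP    -> [5, 10]
MUL     -> [50]
PUSH 11 -> [50, 11]
POP     -> [50]
DUP     -> [50, 50]
MUL     -> [2500]
PUSH 10 -> [2500, 10]
MOD     -> [0]
PUSH -6 -> [0, -6]
MOD     -> [0]
NEG     -> [0]
PUSH 5  -> [0, 5]
PUSH 2  -> [0, 5, 2]
SWAP    -> [0, 2, 5]
MUL     -> [0, 10]
ADD     -> [10]
DUP     -> [10, 10]
OVER    -> [10, 10, 10]
SWAP    -> [10, 10, 10]
OVER    -> [10, 10, 10, 10]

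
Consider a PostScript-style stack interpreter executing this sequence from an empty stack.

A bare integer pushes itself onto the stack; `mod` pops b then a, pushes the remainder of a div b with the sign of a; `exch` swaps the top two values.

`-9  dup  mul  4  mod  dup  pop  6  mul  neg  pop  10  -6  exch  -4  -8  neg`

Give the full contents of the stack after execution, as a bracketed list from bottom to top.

[-6, 10, -4, 8]

-9   → [-9]
dup  → [-9, -9]
mul  → [81]
4    → [81, 4]
mod  → [1]
dup  → [1, 1]
pop  → [1]
6    → [1, 6]
mul  → [6]
neg  → [-6]
pop  → []
10   → [10]
-6   → [10, -6]
exch → [-6, 10]
-4   → [-6, 10, -4]
-8   → [-6, 10, -4, -8]
neg  → [-6, 10, -4, 8]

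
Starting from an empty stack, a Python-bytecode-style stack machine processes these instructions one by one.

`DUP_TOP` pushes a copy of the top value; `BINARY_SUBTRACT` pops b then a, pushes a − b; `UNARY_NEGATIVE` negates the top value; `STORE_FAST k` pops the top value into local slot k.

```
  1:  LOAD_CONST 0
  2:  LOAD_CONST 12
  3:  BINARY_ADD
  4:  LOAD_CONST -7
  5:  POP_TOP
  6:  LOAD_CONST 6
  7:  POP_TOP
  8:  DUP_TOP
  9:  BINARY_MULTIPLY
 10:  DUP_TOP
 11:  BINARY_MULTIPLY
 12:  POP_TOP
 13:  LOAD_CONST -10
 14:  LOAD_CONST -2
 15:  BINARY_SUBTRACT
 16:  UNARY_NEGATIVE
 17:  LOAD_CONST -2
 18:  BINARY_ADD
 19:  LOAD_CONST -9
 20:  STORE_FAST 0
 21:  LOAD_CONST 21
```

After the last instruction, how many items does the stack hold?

LOAD_CONST 0    -> 0
LOAD_CONST 12   -> 0 12
BINARY_ADD      -> 12
LOAD_CONST -7   -> 12 -7
POP_TOP         -> 12
LOAD_CONST 6    -> 12 6
POP_TOP         -> 12
DUP_TOP         -> 12 12
BINARY_MULTIPLY -> 144
DUP_TOP         -> 144 144
BINARY_MULTIPLY -> 20736
POP_TOP         -> (empty)
LOAD_CONST -10  -> -10
LOAD_CONST -2   -> -10 -2
BINARY_SUBTRACT -> -8
UNARY_NEGATIVE  -> 8
LOAD_CONST -2   -> 8 -2
BINARY_ADD      -> 6
LOAD_CONST -9   -> 6 -9
STORE_FAST 0    -> 6
LOAD_CONST 21   -> 6 21

2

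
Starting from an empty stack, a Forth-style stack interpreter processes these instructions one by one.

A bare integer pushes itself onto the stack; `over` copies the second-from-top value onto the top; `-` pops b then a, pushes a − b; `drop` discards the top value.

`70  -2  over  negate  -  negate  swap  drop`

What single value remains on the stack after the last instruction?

70     -> [70]
-2     -> [70, -2]
over   -> [70, -2, 70]
negate -> [70, -2, -70]
-      -> [70, 68]
negate -> [70, -68]
swap   -> [-68, 70]
drop   -> [-68]

-68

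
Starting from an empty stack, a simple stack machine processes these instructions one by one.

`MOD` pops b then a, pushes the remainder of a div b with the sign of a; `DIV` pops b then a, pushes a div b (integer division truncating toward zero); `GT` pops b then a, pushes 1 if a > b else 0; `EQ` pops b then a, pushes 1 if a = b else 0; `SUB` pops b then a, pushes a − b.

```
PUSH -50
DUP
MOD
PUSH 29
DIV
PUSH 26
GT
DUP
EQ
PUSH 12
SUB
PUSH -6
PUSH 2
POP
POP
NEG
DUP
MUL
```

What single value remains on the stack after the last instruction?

PUSH -50  -50
DUP       -50 -50
MOD       0
PUSH 29   0 29
DIV       0
PUSH 26   0 26
GT        0
DUP       0 0
EQ        1
PUSH 12   1 12
SUB       -11
PUSH -6   -11 -6
PUSH 2    -11 -6 2
POP       -11 -6
POP       -11
NEG       11
DUP       11 11
MUL       121

121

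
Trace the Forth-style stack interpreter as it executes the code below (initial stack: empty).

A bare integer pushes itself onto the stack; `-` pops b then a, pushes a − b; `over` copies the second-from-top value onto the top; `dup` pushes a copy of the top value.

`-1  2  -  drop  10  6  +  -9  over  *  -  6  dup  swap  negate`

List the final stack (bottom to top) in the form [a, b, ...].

-1      -1
2       -1 2
-       -3
drop    (empty)
10      10
6       10 6
+       16
-9      16 -9
over    16 -9 16
*       16 -144
-       160
6       160 6
dup     160 6 6
swap    160 6 6
negate  160 6 -6

[160, 6, -6]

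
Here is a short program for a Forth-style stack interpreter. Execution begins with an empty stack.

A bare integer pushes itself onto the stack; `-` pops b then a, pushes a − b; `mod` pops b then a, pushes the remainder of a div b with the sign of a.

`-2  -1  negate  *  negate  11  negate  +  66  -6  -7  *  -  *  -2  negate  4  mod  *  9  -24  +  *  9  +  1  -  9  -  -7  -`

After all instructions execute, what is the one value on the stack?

6486

-2     → -2
-1     → -2 -1
negate → -2 1
*      → -2
negate → 2
11     → 2 11
negate → 2 -11
+      → -9
66     → -9 66
-6     → -9 66 -6
-7     → -9 66 -6 -7
*      → -9 66 42
-      → -9 24
*      → -216
-2     → -216 -2
negate → -216 2
4      → -216 2 4
mod    → -216 2
*      → -432
9      → -432 9
-24    → -432 9 -24
+      → -432 -15
*      → 6480
9      → 6480 9
+      → 6489
1      → 6489 1
-      → 6488
9      → 6488 9
-      → 6479
-7     → 6479 -7
-      → 6486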